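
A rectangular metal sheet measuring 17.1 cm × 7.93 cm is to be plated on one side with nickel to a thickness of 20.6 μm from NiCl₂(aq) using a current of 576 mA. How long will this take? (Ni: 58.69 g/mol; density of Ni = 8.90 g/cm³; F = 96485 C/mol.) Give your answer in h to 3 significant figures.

Plated area = 17.1 × 7.93 = 135.6 cm²
Volume = 135.6 × 20.6×10⁻⁴ cm = 0.2793 cm³
m(Ni) = 0.2793 × 8.90 = 2.486 g
n(Ni) = 2.486 / 58.69 = 0.04236 mol; n(e⁻) = 2 × 0.04236 = 0.08472 mol
Q = 0.08472 × 96485 = 8174 C
t = 8174 / 0.576 = 14190 s = 3.94 h

3.94 h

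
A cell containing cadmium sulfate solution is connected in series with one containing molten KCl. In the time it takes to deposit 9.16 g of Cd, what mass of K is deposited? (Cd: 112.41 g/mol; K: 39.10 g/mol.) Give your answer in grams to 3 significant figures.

n(Cd) = 9.16 / 112.41 = 0.08149 mol
Cd²⁺ + 2e⁻ → Cd, so n(e⁻) = 2 × 0.08149 = 0.1630 mol
In series, the same 0.1630 mol of electrons flows through the second cell.
K⁺ + e⁻ → K, so n(K) = 0.1630 mol
m(K) = 0.1630 × 39.10 = 6.37 g

6.37 g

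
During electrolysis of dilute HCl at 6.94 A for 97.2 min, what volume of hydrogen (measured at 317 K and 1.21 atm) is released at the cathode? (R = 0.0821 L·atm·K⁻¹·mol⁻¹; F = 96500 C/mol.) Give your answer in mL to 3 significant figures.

4510 mL

Q = It = 6.94 × 5832 = 40470 C
Moles of electrons = 40470 / 96500 = 0.4194 mol
2H⁺ + 2e⁻ → H₂, so n(H₂) = 0.4194 / 2 = 0.2097 mol
V = nRT/P = 0.2097 × 0.0821 × 317 / 1.21 = 4.510 L
= 4510 mL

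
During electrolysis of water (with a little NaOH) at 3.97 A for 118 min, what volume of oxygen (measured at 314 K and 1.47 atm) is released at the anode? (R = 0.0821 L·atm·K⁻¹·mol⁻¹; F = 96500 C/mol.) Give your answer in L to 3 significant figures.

1.28 L

Q = 3.97 A × 7080 s = 28110 C
n(e⁻) = 28110 / 96500 = 0.2913 mol
2H₂O → O₂ + 4H⁺ + 4e⁻, so n(O₂) = 0.2913 / 4 = 0.07283 mol
V = nRT/P = 0.07283 × 0.0821 × 314 / 1.47 = 1.277 L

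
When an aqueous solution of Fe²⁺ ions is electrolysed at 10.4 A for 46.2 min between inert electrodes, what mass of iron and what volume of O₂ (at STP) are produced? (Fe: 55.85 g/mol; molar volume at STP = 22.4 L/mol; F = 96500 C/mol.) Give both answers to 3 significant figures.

Q = 10.4 × 2772 = 28830 C; n(e⁻) = 28830 / 96500 = 0.2988 mol
Cathode: Fe²⁺ + 2e⁻ → Fe → n(Fe) = 0.2988/2 = 0.1494 mol → 8.34 g
Anode: 2H₂O → O₂ + 4H⁺ + 4e⁻ → n(O₂) = 0.2988/4 = 0.07470 mol → 1.67 L

8.34 g Fe; 1.67 L O₂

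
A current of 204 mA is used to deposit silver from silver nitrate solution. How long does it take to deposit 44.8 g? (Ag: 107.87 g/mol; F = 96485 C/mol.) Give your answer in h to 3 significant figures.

n(Ag) = 44.8 / 107.87 = 0.4153 mol
Ag⁺ + e⁻ → Ag, so n(e⁻) = 0.4153 mol
Q = 0.4153 × 96485 = 40070 C
t = Q / I = 40070 / 0.204 = 1.964×10^5 s = 54.6 h

54.6 h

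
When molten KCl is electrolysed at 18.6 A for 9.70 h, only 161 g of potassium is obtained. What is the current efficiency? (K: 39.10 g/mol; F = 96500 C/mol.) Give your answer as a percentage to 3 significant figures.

Q = 18.6 × 34920 = 6.495×10^5 C
n(e⁻) = 6.495×10^5 / 96500 = 6.731 mol
K⁺ + e⁻ → K, so theoretical n(K) = 6.731 mol → 263.2 g
Efficiency = 161 / 263.2 = 0.6117 = 61.2%

61.2%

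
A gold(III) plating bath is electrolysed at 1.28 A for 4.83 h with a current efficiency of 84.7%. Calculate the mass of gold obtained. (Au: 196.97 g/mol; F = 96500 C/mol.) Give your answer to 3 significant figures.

Q = 1.28 × 17388 = 22260 C
n(e⁻) = 22260 / 96500 = 0.2307 mol
Au³⁺ + 3e⁻ → Au, so theoretical m(Au) = 0.07690 × 196.97 = 15.15 g
Actual mass = 84.7% × 15.15 = 12.8 g

12.8 g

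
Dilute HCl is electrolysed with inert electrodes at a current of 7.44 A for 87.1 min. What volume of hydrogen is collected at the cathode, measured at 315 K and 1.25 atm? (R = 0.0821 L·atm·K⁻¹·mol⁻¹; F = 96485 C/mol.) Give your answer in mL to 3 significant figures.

Q = 7.44 A × 5226 s = 38880 C
n(e⁻) = 38880 / 96485 = 0.4030 mol
2H⁺ + 2e⁻ → H₂, so n(H₂) = 0.4030 / 2 = 0.2015 mol
V = nRT/P = 0.2015 × 0.0821 × 315 / 1.25 = 4.169 L
= 4170 mL

4170 mL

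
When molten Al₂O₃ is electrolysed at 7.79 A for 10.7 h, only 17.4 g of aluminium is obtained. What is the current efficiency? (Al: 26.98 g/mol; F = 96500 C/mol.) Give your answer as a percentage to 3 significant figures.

Q = 7.79 × 38520 = 3.001×10^5 C
n(e⁻) = 3.001×10^5 / 96500 = 3.110 mol
Al³⁺ + 3e⁻ → Al, so theoretical n(Al) = 1.037 mol → 27.98 g
Efficiency = 17.4 / 27.98 = 0.6219 = 62.2%

62.2%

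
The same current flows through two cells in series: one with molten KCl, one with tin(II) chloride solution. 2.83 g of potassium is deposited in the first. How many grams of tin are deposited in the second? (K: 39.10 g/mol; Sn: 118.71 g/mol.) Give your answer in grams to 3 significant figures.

4.30 g

n(K) = 2.83 / 39.10 = 0.07238 mol
K⁺ + e⁻ → K, so n(e⁻) = 0.07238 mol
Since the cells are in series, n(e⁻) in the Sn cell is also 0.07238 mol.
Sn²⁺ + 2e⁻ → Sn, so n(Sn) = 0.07238 / 2 = 0.03619 mol
m(Sn) = 0.03619 × 118.71 = 4.30 g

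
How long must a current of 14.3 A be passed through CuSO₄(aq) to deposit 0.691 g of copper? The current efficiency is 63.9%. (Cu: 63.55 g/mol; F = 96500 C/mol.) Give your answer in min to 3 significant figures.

3.83 min

n(Cu) = 0.691 / 63.55 = 0.01087 mol
Cu²⁺ + 2e⁻ → Cu, so n(e⁻) = 2 × 0.01087 = 0.02174 mol
Q = 0.02174 × 96500 / 0.639 = 3283 C
t = Q / I = 3283 / 14.3 = 229.6 s = 3.83 min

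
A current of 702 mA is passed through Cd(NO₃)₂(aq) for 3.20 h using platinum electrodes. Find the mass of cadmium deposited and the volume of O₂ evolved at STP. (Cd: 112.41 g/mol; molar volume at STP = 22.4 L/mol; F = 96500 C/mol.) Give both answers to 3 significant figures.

4.71 g Cd; 0.469 L O₂

Q = 0.702 × 11520 = 8087 C; n(e⁻) = 8087 / 96500 = 0.08380 mol
Cathode: Cd²⁺ + 2e⁻ → Cd → n(Cd) = 0.08380/2 = 0.04190 mol → 4.71 g
Anode: 2H₂O → O₂ + 4H⁺ + 4e⁻ → n(O₂) = 0.08380/4 = 0.02095 mol → 0.469 L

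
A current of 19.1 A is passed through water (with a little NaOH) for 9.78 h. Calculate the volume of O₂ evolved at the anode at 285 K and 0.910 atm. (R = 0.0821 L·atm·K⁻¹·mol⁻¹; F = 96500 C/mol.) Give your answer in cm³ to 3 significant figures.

Q = 19.1 A × 35208 s = 6.725×10^5 C
n(e⁻) = 6.725×10^5 / 96500 = 6.969 mol
2H₂O → O₂ + 4H⁺ + 4e⁻, so n(O₂) = 6.969 / 4 = 1.742 mol
V = nRT/P = 1.742 × 0.0821 × 285 / 0.910 = 44.79 L
= 44800 cm³

44800 cm³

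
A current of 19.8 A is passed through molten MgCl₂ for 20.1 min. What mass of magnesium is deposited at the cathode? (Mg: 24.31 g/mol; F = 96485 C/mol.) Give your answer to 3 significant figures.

3.01 g

Q = 19.8 A × 1206 s = 23880 C
Moles of electrons = 23880 / 96485 = 0.2475 mol
Mg²⁺ + 2e⁻ → Mg, so n(Mg) = 0.2475 / 2 = 0.1238 mol
m = 0.1238 × 24.31 = 3.01 g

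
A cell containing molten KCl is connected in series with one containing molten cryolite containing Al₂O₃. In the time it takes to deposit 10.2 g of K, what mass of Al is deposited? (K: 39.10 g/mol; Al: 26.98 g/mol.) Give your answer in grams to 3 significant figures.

n(K) = 10.2 / 39.10 = 0.2609 mol
K⁺ + e⁻ → K, so n(e⁻) = 0.2609 mol
Since the cells are in series, n(e⁻) in the Al cell is also 0.2609 mol.
Al³⁺ + 3e⁻ → Al, so n(Al) = 0.2609 / 3 = 0.08697 mol
m(Al) = 0.08697 × 26.98 = 2.35 g

2.35 g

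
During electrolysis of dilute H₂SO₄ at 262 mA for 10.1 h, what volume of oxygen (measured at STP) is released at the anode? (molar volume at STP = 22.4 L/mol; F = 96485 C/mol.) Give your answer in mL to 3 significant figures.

553 mL

Q = It = 0.262 × 36360 = 9526 C
n(e⁻) = Q/F = 9526/96485 = 0.09873 mol
2H₂O → O₂ + 4H⁺ + 4e⁻, so n(O₂) = 0.09873 / 4 = 0.02468 mol
V = 0.02468 × 22.4 = 0.5528 L
= 553 mL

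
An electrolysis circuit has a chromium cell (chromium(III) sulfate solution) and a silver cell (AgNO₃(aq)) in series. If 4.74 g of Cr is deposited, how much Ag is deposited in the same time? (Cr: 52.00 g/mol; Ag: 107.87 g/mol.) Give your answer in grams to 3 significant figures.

n(Cr) = 4.74 / 52.00 = 0.09115 mol
Cr³⁺ + 3e⁻ → Cr, so n(e⁻) = 3 × 0.09115 = 0.2735 mol
Since the cells are in series, n(e⁻) in the Ag cell is also 0.2735 mol.
Ag⁺ + e⁻ → Ag, so n(Ag) = 0.2735 mol
m(Ag) = 0.2735 × 107.87 = 29.5 g

29.5 g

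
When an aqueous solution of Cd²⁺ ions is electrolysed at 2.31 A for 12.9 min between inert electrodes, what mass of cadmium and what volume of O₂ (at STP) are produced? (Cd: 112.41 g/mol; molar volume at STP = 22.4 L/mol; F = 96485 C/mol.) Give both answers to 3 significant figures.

1.04 g Cd; 0.104 L O₂

Q = 2.31 × 774 = 1788 C; n(e⁻) = 1788 / 96485 = 0.01853 mol
Cathode: Cd²⁺ + 2e⁻ → Cd → n(Cd) = 0.01853/2 = 0.009265 mol → 1.04 g
Anode: 2H₂O → O₂ + 4H⁺ + 4e⁻ → n(O₂) = 0.01853/4 = 0.004633 mol → 0.104 L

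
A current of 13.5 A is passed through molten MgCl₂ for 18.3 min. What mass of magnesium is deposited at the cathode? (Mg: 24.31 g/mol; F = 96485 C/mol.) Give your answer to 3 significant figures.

1.87 g

Charge passed = 13.5 × 1098 = 14820 C
Moles of electrons = 14820 / 96485 = 0.1536 mol
Mg²⁺ + 2e⁻ → Mg, so n(Mg) = 0.1536 / 2 = 0.07680 mol
m = 0.07680 × 24.31 = 1.87 g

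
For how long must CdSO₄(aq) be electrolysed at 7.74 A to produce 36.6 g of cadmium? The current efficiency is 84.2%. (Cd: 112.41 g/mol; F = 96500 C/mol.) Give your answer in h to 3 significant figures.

2.68 h

n(Cd) = 36.6 / 112.41 = 0.3256 mol
Cd²⁺ + 2e⁻ → Cd, so n(e⁻) = 2 × 0.3256 = 0.6512 mol
Q = 0.6512 × 96500 / 0.842 = 74630 C
t = Q / I = 74630 / 7.74 = 9642 s = 2.68 h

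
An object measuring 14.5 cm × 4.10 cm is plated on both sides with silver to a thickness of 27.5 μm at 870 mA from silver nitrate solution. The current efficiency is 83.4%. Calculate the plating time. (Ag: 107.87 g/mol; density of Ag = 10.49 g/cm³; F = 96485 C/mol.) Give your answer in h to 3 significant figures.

Plated area = 2 × 14.5 × 4.10 = 118.9 cm²
Volume = 118.9 × 27.5×10⁻⁴ cm = 0.3270 cm³
m(Ag) = 0.3270 × 10.49 = 3.430 g
n(Ag) = 3.430 / 107.87 = 0.03180 mol; n(e⁻) = 0.03180 mol
Q = 0.03180 × 96485 / 0.834 = 3679 C
t = 3679 / 0.870 = 4229 s = 1.17 h

1.17 h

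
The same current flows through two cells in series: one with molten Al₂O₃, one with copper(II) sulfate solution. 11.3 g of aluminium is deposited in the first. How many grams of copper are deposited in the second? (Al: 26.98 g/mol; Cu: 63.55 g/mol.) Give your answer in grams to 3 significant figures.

39.9 g

n(Al) = 11.3 / 26.98 = 0.4188 mol
Al³⁺ + 3e⁻ → Al, so n(e⁻) = 3 × 0.4188 = 1.256 mol
The cells are in series, so the same charge (and hence the same n(e⁻) = 1.256 mol) passes through both.
Cu²⁺ + 2e⁻ → Cu, so n(Cu) = 1.256 / 2 = 0.6280 mol
m(Cu) = 0.6280 × 63.55 = 39.9 g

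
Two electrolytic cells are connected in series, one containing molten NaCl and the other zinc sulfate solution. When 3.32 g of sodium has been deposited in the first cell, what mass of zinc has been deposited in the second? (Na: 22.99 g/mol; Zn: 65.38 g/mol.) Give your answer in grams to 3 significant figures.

4.72 g

n(Na) = 3.32 / 22.99 = 0.1444 mol
Na⁺ + e⁻ → Na, so n(e⁻) = 0.1444 mol
Since the cells are in series, n(e⁻) in the Zn cell is also 0.1444 mol.
Zn²⁺ + 2e⁻ → Zn, so n(Zn) = 0.1444 / 2 = 0.07220 mol
m(Zn) = 0.07220 × 65.38 = 4.72 g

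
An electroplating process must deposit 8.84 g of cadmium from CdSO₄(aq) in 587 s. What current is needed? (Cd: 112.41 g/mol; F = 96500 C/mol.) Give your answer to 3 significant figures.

25.9 A

n(Cd) = 8.84 / 112.41 = 0.07864 mol
Cd²⁺ + 2e⁻ → Cd, so n(e⁻) = 2 × 0.07864 = 0.1573 mol
Q = 0.1573 × 96500 = 15180 C
I = Q / t = 15180 / 587 s = 25.9 A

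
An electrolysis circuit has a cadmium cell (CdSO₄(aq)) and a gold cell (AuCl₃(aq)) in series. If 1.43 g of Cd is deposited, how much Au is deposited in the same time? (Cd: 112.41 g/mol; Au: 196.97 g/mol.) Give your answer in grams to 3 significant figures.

1.67 g

n(Cd) = 1.43 / 112.41 = 0.01272 mol
Cd²⁺ + 2e⁻ → Cd, so n(e⁻) = 2 × 0.01272 = 0.02544 mol
The cells are in series, so the same charge (and hence the same n(e⁻) = 0.02544 mol) passes through both.
Au³⁺ + 3e⁻ → Au, so n(Au) = 0.02544 / 3 = 0.008480 mol
m(Au) = 0.008480 × 196.97 = 1.67 g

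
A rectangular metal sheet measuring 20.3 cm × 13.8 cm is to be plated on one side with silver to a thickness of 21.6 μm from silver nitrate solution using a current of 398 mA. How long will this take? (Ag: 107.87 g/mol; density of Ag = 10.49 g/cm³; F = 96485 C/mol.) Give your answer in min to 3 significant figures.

Plated area = 20.3 × 13.8 = 280.1 cm²
Volume = 280.1 × 21.6×10⁻⁴ cm = 0.6050 cm³
m(Ag) = 0.6050 × 10.49 = 6.346 g
n(Ag) = 6.346 / 107.87 = 0.05883 mol; n(e⁻) = 0.05883 mol
Q = 0.05883 × 96485 = 5676 C
t = 5676 / 0.398 = 14260 s = 238 min

238 min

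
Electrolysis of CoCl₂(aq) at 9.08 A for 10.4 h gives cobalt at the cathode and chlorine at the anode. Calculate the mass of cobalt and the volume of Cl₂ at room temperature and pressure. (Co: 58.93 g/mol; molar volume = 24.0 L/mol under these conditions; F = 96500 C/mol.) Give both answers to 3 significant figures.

104 g Co; 42.3 L Cl₂

Q = 9.08 × 37440 = 3.400×10^5 C; n(e⁻) = 3.400×10^5 / 96500 = 3.523 mol
Cathode: Co²⁺ + 2e⁻ → Co → n(Co) = 3.523/2 = 1.762 mol → 104 g
Anode: 2Cl⁻ → Cl₂ + 2e⁻ → n(Cl₂) = 3.523/2 = 1.762 mol → 42.3 L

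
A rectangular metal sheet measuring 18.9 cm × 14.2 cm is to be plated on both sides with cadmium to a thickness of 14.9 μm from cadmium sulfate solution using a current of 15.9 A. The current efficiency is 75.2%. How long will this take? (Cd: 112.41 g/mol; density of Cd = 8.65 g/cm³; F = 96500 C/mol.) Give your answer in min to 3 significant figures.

16.6 min

Plated area = 2 × 18.9 × 14.2 = 536.8 cm²
Volume = 536.8 × 14.9×10⁻⁴ cm = 0.7998 cm³
m(Cd) = 0.7998 × 8.65 = 6.918 g
n(Cd) = 6.918 / 112.41 = 0.06154 mol; n(e⁻) = 2 × 0.06154 = 0.1231 mol
Q = 0.1231 × 96500 / 0.752 = 15800 C
t = 15800 / 15.9 = 993.7 s = 16.6 min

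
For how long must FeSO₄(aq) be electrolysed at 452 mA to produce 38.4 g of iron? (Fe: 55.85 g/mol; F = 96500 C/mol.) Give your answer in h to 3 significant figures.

n(Fe) = 38.4 / 55.85 = 0.6876 mol
Fe²⁺ + 2e⁻ → Fe, so n(e⁻) = 2 × 0.6876 = 1.375 mol
Q = 1.375 × 96500 = 1.327×10^5 C
t = Q / I = 1.327×10^5 / 0.452 = 2.936×10^5 s = 81.6 h

81.6 h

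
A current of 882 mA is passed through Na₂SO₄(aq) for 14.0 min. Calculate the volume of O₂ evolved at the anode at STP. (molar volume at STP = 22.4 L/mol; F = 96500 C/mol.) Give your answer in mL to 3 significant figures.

Q = 0.882 A × 840 s = 740.9 C
n(e⁻) = 740.9 / 96500 = 0.007678 mol
2H₂O → O₂ + 4H⁺ + 4e⁻, so n(O₂) = 0.007678 / 4 = 0.001920 mol
V = 0.001920 × 22.4 = 0.04301 L
= 43.0 mL

43.0 mL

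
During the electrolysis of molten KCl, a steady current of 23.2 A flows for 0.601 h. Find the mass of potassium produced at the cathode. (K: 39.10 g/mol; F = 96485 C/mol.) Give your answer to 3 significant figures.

20.3 g

Q = It = 23.2 × 2163.6 = 50200 C
Moles of electrons = 50200 / 96485 = 0.5203 mol
K⁺ + e⁻ → K, so n(K) = 0.5203 mol
m = 0.5203 × 39.10 = 20.3 g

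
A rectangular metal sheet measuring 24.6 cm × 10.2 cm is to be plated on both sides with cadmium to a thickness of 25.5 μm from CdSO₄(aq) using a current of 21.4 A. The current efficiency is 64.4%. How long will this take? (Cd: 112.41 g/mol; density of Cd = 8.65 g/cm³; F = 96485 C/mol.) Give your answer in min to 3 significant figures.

23.0 min

Plated area = 2 × 24.6 × 10.2 = 501.8 cm²
Volume = 501.8 × 25.5×10⁻⁴ cm = 1.280 cm³
m(Cd) = 1.280 × 8.65 = 11.07 g
n(Cd) = 11.07 / 112.41 = 0.09848 mol; n(e⁻) = 2 × 0.09848 = 0.1970 mol
Q = 0.1970 × 96485 / 0.644 = 29510 C
t = 29510 / 21.4 = 1379 s = 23.0 min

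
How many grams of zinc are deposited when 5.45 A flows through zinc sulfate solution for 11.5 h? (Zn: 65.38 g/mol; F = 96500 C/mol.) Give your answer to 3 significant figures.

Q = It = 5.45 × 41400 = 2.256×10^5 C
n(e⁻) = Q/F = 2.256×10^5/96500 = 2.338 mol
Zn²⁺ + 2e⁻ → Zn, so n(Zn) = 2.338 / 2 = 1.169 mol
m = 1.169 × 65.38 = 76.4 g

76.4 g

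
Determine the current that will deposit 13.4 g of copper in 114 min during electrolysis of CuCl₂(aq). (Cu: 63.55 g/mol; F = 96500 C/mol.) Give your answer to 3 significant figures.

5.95 A

n(Cu) = 13.4 / 63.55 = 0.2109 mol
Cu²⁺ + 2e⁻ → Cu, so n(e⁻) = 2 × 0.2109 = 0.4218 mol
Q = 0.4218 × 96500 = 40700 C
I = Q / t = 40700 / 6840 s = 5.95 A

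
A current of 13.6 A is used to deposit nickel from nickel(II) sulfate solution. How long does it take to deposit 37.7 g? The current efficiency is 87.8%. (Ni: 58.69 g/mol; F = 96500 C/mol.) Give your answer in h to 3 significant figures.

2.88 h

n(Ni) = 37.7 / 58.69 = 0.6424 mol
Ni²⁺ + 2e⁻ → Ni, so n(e⁻) = 2 × 0.6424 = 1.285 mol
Q = 1.285 × 96500 / 0.878 = 1.412×10^5 C
t = Q / I = 1.412×10^5 / 13.6 = 10380 s = 2.88 h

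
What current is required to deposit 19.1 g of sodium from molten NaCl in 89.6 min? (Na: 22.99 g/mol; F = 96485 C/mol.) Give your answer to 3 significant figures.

14.9 A

n(Na) = 19.1 / 22.99 = 0.8308 mol
Na⁺ + e⁻ → Na, so n(e⁻) = 0.8308 mol
Q = 0.8308 × 96485 = 80160 C
I = Q / t = 80160 / 5376 s = 14.9 A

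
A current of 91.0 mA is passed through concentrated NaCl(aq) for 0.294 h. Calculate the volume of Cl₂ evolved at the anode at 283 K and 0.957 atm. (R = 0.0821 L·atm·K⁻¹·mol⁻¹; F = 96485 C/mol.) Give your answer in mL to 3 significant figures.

Q = 0.0910 A × 1058.4 s = 96.31 C
Moles of electrons = 96.31 / 96485 = 9.982×10^-4 mol
2Cl⁻ → Cl₂ + 2e⁻, so n(Cl₂) = 9.982×10^-4 / 2 = 4.991×10^-4 mol
V = nRT/P = 4.991×10^-4 × 0.0821 × 283 / 0.957 = 0.01212 L
= 12.1 mL

12.1 mL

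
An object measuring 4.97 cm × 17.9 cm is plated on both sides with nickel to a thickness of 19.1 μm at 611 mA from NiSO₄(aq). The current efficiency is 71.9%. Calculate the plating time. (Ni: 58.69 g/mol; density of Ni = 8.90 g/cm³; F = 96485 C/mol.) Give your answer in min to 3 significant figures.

Plated area = 2 × 4.97 × 17.9 = 177.9 cm²
Volume = 177.9 × 19.1×10⁻⁴ cm = 0.3398 cm³
m(Ni) = 0.3398 × 8.90 = 3.024 g
n(Ni) = 3.024 / 58.69 = 0.05152 mol; n(e⁻) = 2 × 0.05152 = 0.1030 mol
Q = 0.1030 × 96485 / 0.719 = 13820 C
t = 13820 / 0.611 = 22620 s = 377 min

377 min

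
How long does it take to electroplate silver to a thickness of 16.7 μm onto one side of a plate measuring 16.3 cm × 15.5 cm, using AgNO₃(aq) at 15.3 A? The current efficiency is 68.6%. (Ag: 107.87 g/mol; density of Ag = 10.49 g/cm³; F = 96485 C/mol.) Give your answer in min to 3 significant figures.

Plated area = 16.3 × 15.5 = 252.7 cm²
Volume = 252.7 × 16.7×10⁻⁴ cm = 0.4220 cm³
m(Ag) = 0.4220 × 10.49 = 4.427 g
n(Ag) = 4.427 / 107.87 = 0.04104 mol; n(e⁻) = 0.04104 mol
Q = 0.04104 × 96485 / 0.686 = 5772 C
t = 5772 / 15.3 = 377.3 s = 6.29 min

6.29 min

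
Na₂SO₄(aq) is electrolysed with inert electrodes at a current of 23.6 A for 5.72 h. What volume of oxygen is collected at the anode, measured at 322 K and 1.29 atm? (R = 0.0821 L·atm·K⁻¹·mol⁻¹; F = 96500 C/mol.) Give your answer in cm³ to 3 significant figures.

25800 cm³

Q = It = 23.6 × 20592 = 4.860×10^5 C
n(e⁻) = 4.860×10^5 / 96500 = 5.036 mol
2H₂O → O₂ + 4H⁺ + 4e⁻, so n(O₂) = 5.036 / 4 = 1.259 mol
V = nRT/P = 1.259 × 0.0821 × 322 / 1.29 = 25.80 L
= 25800 cm³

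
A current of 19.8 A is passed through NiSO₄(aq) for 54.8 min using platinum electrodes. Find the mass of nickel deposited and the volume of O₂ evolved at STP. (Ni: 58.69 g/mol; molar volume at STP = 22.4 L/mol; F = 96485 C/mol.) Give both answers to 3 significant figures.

19.8 g Ni; 3.78 L O₂

Q = 19.8 × 3288 = 65100 C; n(e⁻) = 65100 / 96485 = 0.6747 mol
Cathode: Ni²⁺ + 2e⁻ → Ni → n(Ni) = 0.6747/2 = 0.3374 mol → 19.8 g
Anode: 2H₂O → O₂ + 4H⁺ + 4e⁻ → n(O₂) = 0.6747/4 = 0.1687 mol → 3.78 L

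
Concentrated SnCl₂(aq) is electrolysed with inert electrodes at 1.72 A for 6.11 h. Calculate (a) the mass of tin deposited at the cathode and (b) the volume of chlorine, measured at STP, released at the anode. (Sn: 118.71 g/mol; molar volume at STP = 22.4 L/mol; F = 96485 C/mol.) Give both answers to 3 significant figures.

23.3 g Sn; 4.39 L Cl₂

Q = 1.72 × 21996 = 37830 C; n(e⁻) = 37830 / 96485 = 0.3921 mol
Cathode: Sn²⁺ + 2e⁻ → Sn → n(Sn) = 0.3921/2 = 0.1961 mol → 23.3 g
Anode: 2Cl⁻ → Cl₂ + 2e⁻ → n(Cl₂) = 0.3921/2 = 0.1961 mol → 4.39 L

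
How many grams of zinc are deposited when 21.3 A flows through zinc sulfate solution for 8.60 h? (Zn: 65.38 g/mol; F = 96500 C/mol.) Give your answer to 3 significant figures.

223 g

Charge passed = 21.3 × 30960 = 6.594×10^5 C
Moles of electrons = 6.594×10^5 / 96500 = 6.833 mol
Zn²⁺ + 2e⁻ → Zn, so n(Zn) = 6.833 / 2 = 3.417 mol
m = 3.417 × 65.38 = 223 g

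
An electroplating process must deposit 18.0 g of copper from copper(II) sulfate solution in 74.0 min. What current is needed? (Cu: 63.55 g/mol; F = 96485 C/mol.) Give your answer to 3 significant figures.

n(Cu) = 18.0 / 63.55 = 0.2832 mol
Cu²⁺ + 2e⁻ → Cu, so n(e⁻) = 2 × 0.2832 = 0.5664 mol
Q = 0.5664 × 96485 = 54650 C
I = Q / t = 54650 / 4440 s = 12.3 A

12.3 A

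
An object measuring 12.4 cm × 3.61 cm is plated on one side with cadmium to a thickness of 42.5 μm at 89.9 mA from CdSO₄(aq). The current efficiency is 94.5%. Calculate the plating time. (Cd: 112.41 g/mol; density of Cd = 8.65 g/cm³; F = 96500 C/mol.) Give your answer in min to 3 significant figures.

Plated area = 12.4 × 3.61 = 44.76 cm²
Volume = 44.76 × 42.5×10⁻⁴ cm = 0.1902 cm³
m(Cd) = 0.1902 × 8.65 = 1.645 g
n(Cd) = 1.645 / 112.41 = 0.01463 mol; n(e⁻) = 2 × 0.01463 = 0.02926 mol
Q = 0.02926 × 96500 / 0.945 = 2988 C
t = 2988 / 0.0899 = 33240 s = 554 min

554 min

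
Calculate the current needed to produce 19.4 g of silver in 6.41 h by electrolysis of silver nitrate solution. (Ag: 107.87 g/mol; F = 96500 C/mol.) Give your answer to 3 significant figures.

0.752 A

n(Ag) = 19.4 / 107.87 = 0.1798 mol
Ag⁺ + e⁻ → Ag, so n(e⁻) = 0.1798 mol
Q = 0.1798 × 96500 = 17350 C
I = Q / t = 17350 / 23076 s = 0.752 A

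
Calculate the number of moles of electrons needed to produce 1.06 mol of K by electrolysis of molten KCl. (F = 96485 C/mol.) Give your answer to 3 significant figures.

1.06 mol

K⁺ + e⁻ → K, so n(e⁻) = 1 × 1.06 = 1.060 mol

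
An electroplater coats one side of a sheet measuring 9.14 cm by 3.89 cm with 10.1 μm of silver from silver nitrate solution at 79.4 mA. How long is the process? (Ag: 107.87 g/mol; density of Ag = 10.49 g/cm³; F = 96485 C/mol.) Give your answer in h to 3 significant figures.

1.18 h

Plated area = 9.14 × 3.89 = 35.55 cm²
Volume = 35.55 × 10.1×10⁻⁴ cm = 0.03591 cm³
m(Ag) = 0.03591 × 10.49 = 0.3767 g
n(Ag) = 0.3767 / 107.87 = 0.003492 mol; n(e⁻) = 0.003492 mol
Q = 0.003492 × 96485 = 336.9 C
t = 336.9 / 0.0794 = 4243 s = 1.18 h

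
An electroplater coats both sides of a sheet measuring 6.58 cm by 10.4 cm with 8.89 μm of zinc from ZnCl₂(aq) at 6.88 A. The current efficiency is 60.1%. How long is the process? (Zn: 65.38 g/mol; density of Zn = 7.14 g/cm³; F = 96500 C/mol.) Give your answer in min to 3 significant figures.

10.3 min

Plated area = 2 × 6.58 × 10.4 = 136.9 cm²
Volume = 136.9 × 8.89×10⁻⁴ cm = 0.1217 cm³
m(Zn) = 0.1217 × 7.14 = 0.8689 g
n(Zn) = 0.8689 / 65.38 = 0.01329 mol; n(e⁻) = 2 × 0.01329 = 0.02658 mol
Q = 0.02658 × 96500 / 0.601 = 4268 C
t = 4268 / 6.88 = 620.3 s = 10.3 min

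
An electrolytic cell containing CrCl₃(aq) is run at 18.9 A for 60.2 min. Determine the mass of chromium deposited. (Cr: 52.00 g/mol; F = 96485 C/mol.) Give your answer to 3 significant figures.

12.3 g

Charge passed = 18.9 × 3612 = 68270 C
n(e⁻) = 68270 / 96485 = 0.7076 mol
Cr³⁺ + 3e⁻ → Cr, so n(Cr) = 0.7076 / 3 = 0.2359 mol
m = 0.2359 × 52.00 = 12.3 g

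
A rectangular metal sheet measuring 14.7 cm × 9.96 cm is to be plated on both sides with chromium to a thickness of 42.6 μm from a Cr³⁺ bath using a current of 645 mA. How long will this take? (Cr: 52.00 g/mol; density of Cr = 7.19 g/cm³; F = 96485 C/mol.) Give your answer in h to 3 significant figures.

Plated area = 2 × 14.7 × 9.96 = 292.8 cm²
Volume = 292.8 × 42.6×10⁻⁴ cm = 1.247 cm³
m(Cr) = 1.247 × 7.19 = 8.966 g
n(Cr) = 8.966 / 52.00 = 0.1724 mol; n(e⁻) = 3 × 0.1724 = 0.5172 mol
Q = 0.5172 × 96485 = 49900 C
t = 49900 / 0.645 = 77360 s = 21.5 h

21.5 h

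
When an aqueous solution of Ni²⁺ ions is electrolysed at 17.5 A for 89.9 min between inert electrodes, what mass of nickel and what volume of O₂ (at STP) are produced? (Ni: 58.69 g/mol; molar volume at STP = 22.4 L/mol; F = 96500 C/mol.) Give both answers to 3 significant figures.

Q = 17.5 × 5394 = 94400 C; n(e⁻) = 94400 / 96500 = 0.9782 mol
Cathode: Ni²⁺ + 2e⁻ → Ni → n(Ni) = 0.9782/2 = 0.4891 mol → 28.7 g
Anode: 2H₂O → O₂ + 4H⁺ + 4e⁻ → n(O₂) = 0.9782/4 = 0.2446 mol → 5.48 L

28.7 g Ni; 5.48 L O₂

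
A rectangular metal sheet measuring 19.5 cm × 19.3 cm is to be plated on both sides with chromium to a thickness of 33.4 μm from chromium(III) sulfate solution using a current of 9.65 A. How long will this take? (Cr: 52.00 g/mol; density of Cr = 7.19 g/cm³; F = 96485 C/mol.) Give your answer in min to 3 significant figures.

174 min

Plated area = 2 × 19.5 × 19.3 = 752.7 cm²
Volume = 752.7 × 33.4×10⁻⁴ cm = 2.514 cm³
m(Cr) = 2.514 × 7.19 = 18.08 g
n(Cr) = 18.08 / 52.00 = 0.3477 mol; n(e⁻) = 3 × 0.3477 = 1.043 mol
Q = 1.043 × 96485 = 1.006×10^5 C
t = 1.006×10^5 / 9.65 = 10420 s = 174 min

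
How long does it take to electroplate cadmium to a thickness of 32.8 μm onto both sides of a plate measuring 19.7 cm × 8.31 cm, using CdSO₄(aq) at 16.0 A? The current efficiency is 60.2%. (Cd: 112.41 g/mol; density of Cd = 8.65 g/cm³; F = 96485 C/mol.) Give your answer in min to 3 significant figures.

Plated area = 2 × 19.7 × 8.31 = 327.4 cm²
Volume = 327.4 × 32.8×10⁻⁴ cm = 1.074 cm³
m(Cd) = 1.074 × 8.65 = 9.290 g
n(Cd) = 9.290 / 112.41 = 0.08264 mol; n(e⁻) = 2 × 0.08264 = 0.1653 mol
Q = 0.1653 × 96485 / 0.602 = 26490 C
t = 26490 / 16.0 = 1656 s = 27.6 min

27.6 min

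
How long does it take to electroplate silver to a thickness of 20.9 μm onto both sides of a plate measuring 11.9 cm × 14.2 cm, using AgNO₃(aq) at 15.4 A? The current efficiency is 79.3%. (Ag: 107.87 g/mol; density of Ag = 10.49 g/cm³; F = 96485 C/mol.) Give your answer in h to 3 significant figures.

Plated area = 2 × 11.9 × 14.2 = 338.0 cm²
Volume = 338.0 × 20.9×10⁻⁴ cm = 0.7064 cm³
m(Ag) = 0.7064 × 10.49 = 7.410 g
n(Ag) = 7.410 / 107.87 = 0.06869 mol; n(e⁻) = 0.06869 mol
Q = 0.06869 × 96485 / 0.793 = 8358 C
t = 8358 / 15.4 = 542.7 s = 0.151 h

0.151 h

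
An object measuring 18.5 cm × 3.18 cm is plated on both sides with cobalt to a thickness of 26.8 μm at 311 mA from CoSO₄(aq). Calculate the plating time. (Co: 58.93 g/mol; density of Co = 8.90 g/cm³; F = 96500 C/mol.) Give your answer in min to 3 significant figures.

Plated area = 2 × 18.5 × 3.18 = 117.7 cm²
Volume = 117.7 × 26.8×10⁻⁴ cm = 0.3154 cm³
m(Co) = 0.3154 × 8.90 = 2.807 g
n(Co) = 2.807 / 58.93 = 0.04763 mol; n(e⁻) = 2 × 0.04763 = 0.09526 mol
Q = 0.09526 × 96500 = 9193 C
t = 9193 / 0.311 = 29560 s = 493 min

493 min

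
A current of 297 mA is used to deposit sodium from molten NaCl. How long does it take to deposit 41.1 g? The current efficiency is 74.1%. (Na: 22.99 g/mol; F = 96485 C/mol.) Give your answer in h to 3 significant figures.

n(Na) = 41.1 / 22.99 = 1.788 mol
Na⁺ + e⁻ → Na, so n(e⁻) = 1.788 mol
Q = 1.788 × 96485 / 0.741 = 2.328×10^5 C
t = Q / I = 2.328×10^5 / 0.297 = 7.838×10^5 s = 218 h

218 h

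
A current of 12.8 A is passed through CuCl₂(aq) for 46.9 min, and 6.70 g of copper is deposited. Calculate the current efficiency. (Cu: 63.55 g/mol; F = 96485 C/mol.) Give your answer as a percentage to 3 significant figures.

56.5%

Q = 12.8 × 2814 = 36020 C
n(e⁻) = 36020 / 96485 = 0.3733 mol
Cu²⁺ + 2e⁻ → Cu, so theoretical n(Cu) = 0.1867 mol → 11.86 g
Efficiency = 6.70 / 11.86 = 0.5649 = 56.5%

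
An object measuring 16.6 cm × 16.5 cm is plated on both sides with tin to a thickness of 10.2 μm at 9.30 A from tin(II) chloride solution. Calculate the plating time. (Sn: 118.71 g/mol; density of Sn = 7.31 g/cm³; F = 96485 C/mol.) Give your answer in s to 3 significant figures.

714 s

Plated area = 2 × 16.6 × 16.5 = 547.8 cm²
Volume = 547.8 × 10.2×10⁻⁴ cm = 0.5588 cm³
m(Sn) = 0.5588 × 7.31 = 4.085 g
n(Sn) = 4.085 / 118.71 = 0.03441 mol; n(e⁻) = 2 × 0.03441 = 0.06882 mol
Q = 0.06882 × 96485 = 6640 C
t = 6640 / 9.30 = 714.0 s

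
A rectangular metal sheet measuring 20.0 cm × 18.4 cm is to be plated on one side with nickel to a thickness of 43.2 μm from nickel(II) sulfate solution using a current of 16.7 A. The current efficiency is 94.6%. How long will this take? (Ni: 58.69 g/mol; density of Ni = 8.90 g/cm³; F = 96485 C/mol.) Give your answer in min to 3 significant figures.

49.1 min

Plated area = 20.0 × 18.4 = 368.0 cm²
Volume = 368.0 × 43.2×10⁻⁴ cm = 1.590 cm³
m(Ni) = 1.590 × 8.90 = 14.15 g
n(Ni) = 14.15 / 58.69 = 0.2411 mol; n(e⁻) = 2 × 0.2411 = 0.4822 mol
Q = 0.4822 × 96485 / 0.946 = 49180 C
t = 49180 / 16.7 = 2945 s = 49.1 min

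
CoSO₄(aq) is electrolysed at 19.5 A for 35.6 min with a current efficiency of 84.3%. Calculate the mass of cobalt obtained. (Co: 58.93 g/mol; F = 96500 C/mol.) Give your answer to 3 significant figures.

Q = 19.5 × 2136 = 41650 C
n(e⁻) = 41650 / 96500 = 0.4316 mol
Co²⁺ + 2e⁻ → Co, so theoretical m(Co) = 0.2158 × 58.93 = 12.72 g
Actual mass = 84.3% × 12.72 = 10.7 g

10.7 g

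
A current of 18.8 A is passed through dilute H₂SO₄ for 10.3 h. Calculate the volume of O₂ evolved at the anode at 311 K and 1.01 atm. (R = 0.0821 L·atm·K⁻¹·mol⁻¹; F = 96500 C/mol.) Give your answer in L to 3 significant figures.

45.7 L

Charge passed = 18.8 × 37080 = 6.971×10^5 C
n(e⁻) = 6.971×10^5 / 96500 = 7.224 mol
2H₂O → O₂ + 4H⁺ + 4e⁻, so n(O₂) = 7.224 / 4 = 1.806 mol
V = nRT/P = 1.806 × 0.0821 × 311 / 1.01 = 45.66 L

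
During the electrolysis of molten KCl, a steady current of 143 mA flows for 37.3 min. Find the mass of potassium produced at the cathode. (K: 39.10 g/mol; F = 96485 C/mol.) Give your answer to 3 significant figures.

Q = It = 0.143 × 2238 = 320.0 C
n(e⁻) = 320.0 / 96485 = 0.003317 mol
K⁺ + e⁻ → K, so n(K) = 0.003317 mol
m = 0.003317 × 39.10 = 0.130 g

0.130 g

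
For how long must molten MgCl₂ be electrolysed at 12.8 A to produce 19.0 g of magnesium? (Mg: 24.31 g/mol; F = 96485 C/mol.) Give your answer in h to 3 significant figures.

3.27 h

n(Mg) = 19.0 / 24.31 = 0.7816 mol
Mg²⁺ + 2e⁻ → Mg, so n(e⁻) = 2 × 0.7816 = 1.563 mol
Q = 1.563 × 96485 = 1.508×10^5 C
t = Q / I = 1.508×10^5 / 12.8 = 11780 s = 3.27 h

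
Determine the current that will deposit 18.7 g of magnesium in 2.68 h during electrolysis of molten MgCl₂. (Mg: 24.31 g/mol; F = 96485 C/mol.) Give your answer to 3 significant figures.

15.4 A

n(Mg) = 18.7 / 24.31 = 0.7692 mol
Mg²⁺ + 2e⁻ → Mg, so n(e⁻) = 2 × 0.7692 = 1.538 mol
Q = 1.538 × 96485 = 1.484×10^5 C
I = Q / t = 1.484×10^5 / 9648 s = 15.4 A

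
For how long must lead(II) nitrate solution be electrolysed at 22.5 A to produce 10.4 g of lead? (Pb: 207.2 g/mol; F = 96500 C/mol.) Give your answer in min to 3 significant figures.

n(Pb) = 10.4 / 207.2 = 0.05019 mol
Pb²⁺ + 2e⁻ → Pb, so n(e⁻) = 2 × 0.05019 = 0.1004 mol
Q = 0.1004 × 96500 = 9689 C
t = Q / I = 9689 / 22.5 = 430.6 s = 7.18 min

7.18 min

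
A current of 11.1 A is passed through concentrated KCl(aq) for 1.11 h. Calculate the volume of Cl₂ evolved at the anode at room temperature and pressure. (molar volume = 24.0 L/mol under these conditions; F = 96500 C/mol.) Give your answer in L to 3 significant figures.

5.52 L

Q = It = 11.1 × 3996 = 44360 C
Moles of electrons = 44360 / 96500 = 0.4597 mol
2Cl⁻ → Cl₂ + 2e⁻, so n(Cl₂) = 0.4597 / 2 = 0.2299 mol
V = 0.2299 × 24.0 = 5.518 L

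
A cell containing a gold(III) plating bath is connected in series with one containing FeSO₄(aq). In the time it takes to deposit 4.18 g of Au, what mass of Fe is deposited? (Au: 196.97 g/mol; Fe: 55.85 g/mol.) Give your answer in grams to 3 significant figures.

n(Au) = 4.18 / 196.97 = 0.02122 mol
Au³⁺ + 3e⁻ → Au, so n(e⁻) = 3 × 0.02122 = 0.06366 mol
In series, the same 0.06366 mol of electrons flows through the second cell.
Fe²⁺ + 2e⁻ → Fe, so n(Fe) = 0.06366 / 2 = 0.03183 mol
m(Fe) = 0.03183 × 55.85 = 1.78 g

1.78 g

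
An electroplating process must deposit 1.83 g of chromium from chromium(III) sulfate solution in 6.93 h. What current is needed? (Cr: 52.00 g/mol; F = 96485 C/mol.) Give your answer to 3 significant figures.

0.408 A

n(Cr) = 1.83 / 52.00 = 0.03519 mol
Cr³⁺ + 3e⁻ → Cr, so n(e⁻) = 3 × 0.03519 = 0.1056 mol
Q = 0.1056 × 96485 = 10190 C
I = Q / t = 10190 / 24948 s = 0.408 A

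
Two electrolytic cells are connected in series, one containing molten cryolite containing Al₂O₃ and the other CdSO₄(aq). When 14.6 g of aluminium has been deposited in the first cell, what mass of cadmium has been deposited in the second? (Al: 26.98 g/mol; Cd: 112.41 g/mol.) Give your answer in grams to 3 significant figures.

n(Al) = 14.6 / 26.98 = 0.5411 mol
Al³⁺ + 3e⁻ → Al, so n(e⁻) = 3 × 0.5411 = 1.623 mol
Same current for the same time ⇒ same n(e⁻) = 1.623 mol in both cells.
Cd²⁺ + 2e⁻ → Cd, so n(Cd) = 1.623 / 2 = 0.8115 mol
m(Cd) = 0.8115 × 112.41 = 91.2 g

91.2 g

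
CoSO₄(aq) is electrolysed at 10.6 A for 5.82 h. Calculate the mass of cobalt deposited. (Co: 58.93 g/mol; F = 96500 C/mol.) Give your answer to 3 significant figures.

67.8 g

Q = It = 10.6 × 20952 = 2.221×10^5 C
Moles of electrons = 2.221×10^5 / 96500 = 2.302 mol
Co²⁺ + 2e⁻ → Co, so n(Co) = 2.302 / 2 = 1.151 mol
m = 1.151 × 58.93 = 67.8 g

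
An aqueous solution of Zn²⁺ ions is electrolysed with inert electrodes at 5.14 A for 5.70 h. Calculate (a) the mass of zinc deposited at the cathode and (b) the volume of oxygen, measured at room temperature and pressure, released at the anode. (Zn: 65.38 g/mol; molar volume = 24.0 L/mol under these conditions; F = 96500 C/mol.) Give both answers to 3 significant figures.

Q = 5.14 × 20520 = 1.055×10^5 C; n(e⁻) = 1.055×10^5 / 96500 = 1.093 mol
Cathode: Zn²⁺ + 2e⁻ → Zn → n(Zn) = 1.093/2 = 0.5465 mol → 35.7 g
Anode: 2H₂O → O₂ + 4H⁺ + 4e⁻ → n(O₂) = 1.093/4 = 0.2733 mol → 6.56 L

35.7 g Zn; 6.56 L O₂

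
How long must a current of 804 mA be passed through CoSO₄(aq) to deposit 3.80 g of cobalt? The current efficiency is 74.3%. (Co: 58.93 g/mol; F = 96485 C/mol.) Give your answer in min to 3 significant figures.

n(Co) = 3.80 / 58.93 = 0.06448 mol
Co²⁺ + 2e⁻ → Co, so n(e⁻) = 2 × 0.06448 = 0.1290 mol
Q = 0.1290 × 96485 / 0.743 = 16750 C
t = Q / I = 16750 / 0.804 = 20830 s = 347 min

347 min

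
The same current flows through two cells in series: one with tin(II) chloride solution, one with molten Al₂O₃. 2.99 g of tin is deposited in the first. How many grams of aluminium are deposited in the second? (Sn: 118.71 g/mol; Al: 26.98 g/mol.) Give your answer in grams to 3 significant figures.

n(Sn) = 2.99 / 118.71 = 0.02519 mol
Sn²⁺ + 2e⁻ → Sn, so n(e⁻) = 2 × 0.02519 = 0.05038 mol
Since the cells are in series, n(e⁻) in the Al cell is also 0.05038 mol.
Al³⁺ + 3e⁻ → Al, so n(Al) = 0.05038 / 3 = 0.01679 mol
m(Al) = 0.01679 × 26.98 = 0.453 g

0.453 g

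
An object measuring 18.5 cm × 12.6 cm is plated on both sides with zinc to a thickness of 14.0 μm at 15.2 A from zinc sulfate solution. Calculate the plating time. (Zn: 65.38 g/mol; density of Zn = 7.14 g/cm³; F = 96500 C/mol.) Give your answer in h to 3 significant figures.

Plated area = 2 × 18.5 × 12.6 = 466.2 cm²
Volume = 466.2 × 14.0×10⁻⁴ cm = 0.6527 cm³
m(Zn) = 0.6527 × 7.14 = 4.660 g
n(Zn) = 4.660 / 65.38 = 0.07128 mol; n(e⁻) = 2 × 0.07128 = 0.1426 mol
Q = 0.1426 × 96500 = 13760 C
t = 13760 / 15.2 = 905.3 s = 0.251 h

0.251 h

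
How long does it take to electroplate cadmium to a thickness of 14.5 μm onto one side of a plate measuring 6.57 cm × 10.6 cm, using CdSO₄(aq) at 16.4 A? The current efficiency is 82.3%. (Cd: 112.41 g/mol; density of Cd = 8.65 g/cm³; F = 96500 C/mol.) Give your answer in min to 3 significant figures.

Plated area = 6.57 × 10.6 = 69.64 cm²
Volume = 69.64 × 14.5×10⁻⁴ cm = 0.1010 cm³
m(Cd) = 0.1010 × 8.65 = 0.8737 g
n(Cd) = 0.8737 / 112.41 = 0.007772 mol; n(e⁻) = 2 × 0.007772 = 0.01554 mol
Q = 0.01554 × 96500 / 0.823 = 1822 C
t = 1822 / 16.4 = 111.1 s = 1.85 min

1.85 min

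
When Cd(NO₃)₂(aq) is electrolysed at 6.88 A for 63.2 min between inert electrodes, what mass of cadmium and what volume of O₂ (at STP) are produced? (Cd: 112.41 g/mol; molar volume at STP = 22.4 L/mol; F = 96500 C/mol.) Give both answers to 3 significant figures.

Q = 6.88 × 3792 = 26090 C; n(e⁻) = 26090 / 96500 = 0.2704 mol
Cathode: Cd²⁺ + 2e⁻ → Cd → n(Cd) = 0.2704/2 = 0.1352 mol → 15.2 g
Anode: 2H₂O → O₂ + 4H⁺ + 4e⁻ → n(O₂) = 0.2704/4 = 0.06760 mol → 1.51 L

15.2 g Cd; 1.51 L O₂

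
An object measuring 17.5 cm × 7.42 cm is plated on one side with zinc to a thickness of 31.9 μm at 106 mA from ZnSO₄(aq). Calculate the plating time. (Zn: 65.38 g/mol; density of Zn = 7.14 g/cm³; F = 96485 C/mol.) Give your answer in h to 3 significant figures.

Plated area = 17.5 × 7.42 = 129.9 cm²
Volume = 129.9 × 31.9×10⁻⁴ cm = 0.4144 cm³
m(Zn) = 0.4144 × 7.14 = 2.959 g
n(Zn) = 2.959 / 65.38 = 0.04526 mol; n(e⁻) = 2 × 0.04526 = 0.09052 mol
Q = 0.09052 × 96485 = 8734 C
t = 8734 / 0.106 = 82400 s = 22.9 h

22.9 h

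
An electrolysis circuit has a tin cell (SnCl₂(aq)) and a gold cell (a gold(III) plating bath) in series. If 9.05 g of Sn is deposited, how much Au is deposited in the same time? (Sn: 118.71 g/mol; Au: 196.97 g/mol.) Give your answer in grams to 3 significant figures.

10.0 g

n(Sn) = 9.05 / 118.71 = 0.07624 mol
Sn²⁺ + 2e⁻ → Sn, so n(e⁻) = 2 × 0.07624 = 0.1525 mol
Same current for the same time ⇒ same n(e⁻) = 0.1525 mol in both cells.
Au³⁺ + 3e⁻ → Au, so n(Au) = 0.1525 / 3 = 0.05083 mol
m(Au) = 0.05083 × 196.97 = 10.0 g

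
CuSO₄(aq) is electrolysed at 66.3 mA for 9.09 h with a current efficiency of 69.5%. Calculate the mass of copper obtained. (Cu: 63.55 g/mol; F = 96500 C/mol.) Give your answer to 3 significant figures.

0.497 g

Q = 0.0663 × 32724 = 2170 C
n(e⁻) = 2170 / 96500 = 0.02249 mol
Cu²⁺ + 2e⁻ → Cu, so theoretical m(Cu) = 0.01125 × 63.55 = 0.7149 g
Actual mass = 69.5% × 0.7149 = 0.497 g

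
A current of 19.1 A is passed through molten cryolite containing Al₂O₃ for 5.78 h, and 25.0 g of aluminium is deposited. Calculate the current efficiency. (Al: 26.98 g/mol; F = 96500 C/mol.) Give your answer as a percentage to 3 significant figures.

67.5%

Q = 19.1 × 20808 = 3.974×10^5 C
n(e⁻) = 3.974×10^5 / 96500 = 4.118 mol
Al³⁺ + 3e⁻ → Al, so theoretical n(Al) = 1.373 mol → 37.04 g
Efficiency = 25.0 / 37.04 = 0.6749 = 67.5%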